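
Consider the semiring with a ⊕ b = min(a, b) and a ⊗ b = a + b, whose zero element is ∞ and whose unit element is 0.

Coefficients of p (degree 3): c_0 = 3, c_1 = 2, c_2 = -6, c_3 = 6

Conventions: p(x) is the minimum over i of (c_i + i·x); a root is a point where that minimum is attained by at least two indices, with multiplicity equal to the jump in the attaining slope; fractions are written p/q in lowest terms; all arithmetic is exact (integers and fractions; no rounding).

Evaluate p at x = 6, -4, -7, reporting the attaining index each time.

p(6) = min(3+0·6=3, 2+1·6=8, -6+2·6=6, 6+3·6=24) = 3 (attained by i=0)
p(-4) = min(3+0·(-4)=3, 2+1·(-4)=-2, -6+2·(-4)=-14, 6+3·(-4)=-6) = -14 (attained by i=2)
p(-7) = min(3+0·(-7)=3, 2+1·(-7)=-5, -6+2·(-7)=-20, 6+3·(-7)=-15) = -20 (attained by i=2)
Answer: p(6) = 3; p(-4) = -14; p(-7) = -20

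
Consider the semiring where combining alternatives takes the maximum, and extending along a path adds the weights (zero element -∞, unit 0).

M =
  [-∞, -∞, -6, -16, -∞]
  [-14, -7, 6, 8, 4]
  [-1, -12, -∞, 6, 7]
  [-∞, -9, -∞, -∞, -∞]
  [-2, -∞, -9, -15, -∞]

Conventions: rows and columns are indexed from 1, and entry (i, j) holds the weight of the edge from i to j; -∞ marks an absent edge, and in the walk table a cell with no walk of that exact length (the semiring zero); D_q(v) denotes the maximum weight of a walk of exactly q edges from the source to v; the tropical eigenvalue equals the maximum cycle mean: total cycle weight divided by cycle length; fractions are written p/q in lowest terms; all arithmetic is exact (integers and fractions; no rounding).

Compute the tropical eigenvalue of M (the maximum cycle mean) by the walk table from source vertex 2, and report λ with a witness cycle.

q=0: [-∞, 0, -∞, -∞, -∞]
q=1: [-14, -7, 6, 8, 4]
q=2: [5, -1, -1, 12, 13]
q=3: [11, 3, 5, 7, 6]
q=4: [4, -2, 9, 11, 12]
q=5: [10, 2, 4, 15, 16]
Optimal cycle mean attained by: cycle 2->3->4->2, total 6 + 6 + (-9), length 3.
Answer: λ = 1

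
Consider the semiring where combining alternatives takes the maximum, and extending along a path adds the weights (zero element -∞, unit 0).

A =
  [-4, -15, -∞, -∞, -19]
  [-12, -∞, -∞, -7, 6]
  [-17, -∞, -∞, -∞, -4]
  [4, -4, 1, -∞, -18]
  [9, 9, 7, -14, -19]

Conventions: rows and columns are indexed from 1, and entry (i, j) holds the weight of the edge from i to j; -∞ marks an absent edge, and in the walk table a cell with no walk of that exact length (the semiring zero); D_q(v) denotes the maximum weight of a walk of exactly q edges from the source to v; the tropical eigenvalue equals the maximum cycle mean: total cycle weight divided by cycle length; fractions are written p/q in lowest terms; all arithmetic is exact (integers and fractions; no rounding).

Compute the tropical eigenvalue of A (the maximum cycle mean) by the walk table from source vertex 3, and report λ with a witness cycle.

q=0: [-∞, -∞, 0, -∞, -∞]
q=1: [-17, -∞, -∞, -∞, -4]
q=2: [5, 5, 3, -18, -23]
q=3: [1, -10, -16, -2, 11]
q=4: [20, 20, 18, -3, -4]
q=5: [16, 5, 3, 13, 26]
Optimal cycle mean attained by: cycle 2->5->2, total 6 + 9, length 2.
Answer: λ = 15/2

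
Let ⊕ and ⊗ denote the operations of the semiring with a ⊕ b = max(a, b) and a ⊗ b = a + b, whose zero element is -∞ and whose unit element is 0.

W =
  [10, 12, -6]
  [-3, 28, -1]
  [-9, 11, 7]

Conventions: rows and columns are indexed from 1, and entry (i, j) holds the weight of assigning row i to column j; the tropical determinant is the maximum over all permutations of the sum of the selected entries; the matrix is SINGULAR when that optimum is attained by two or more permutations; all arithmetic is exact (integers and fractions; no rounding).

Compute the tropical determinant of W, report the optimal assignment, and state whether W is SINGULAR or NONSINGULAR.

σ = (1, 2, 3): 10 + 28 + 7 = 45
σ = (1, 3, 2): 10 + (-1) + 11 = 20
σ = (2, 1, 3): 12 + (-3) + 7 = 16
σ = (2, 3, 1): 12 + (-1) + (-9) = 2
σ = (3, 1, 2): (-6) + (-3) + 11 = 2
σ = (3, 2, 1): (-6) + 28 + (-9) = 13
Optimal value attained by: σ = (1, 2, 3).
Answer: det⊕(W) = 45; verdict: NONSINGULAR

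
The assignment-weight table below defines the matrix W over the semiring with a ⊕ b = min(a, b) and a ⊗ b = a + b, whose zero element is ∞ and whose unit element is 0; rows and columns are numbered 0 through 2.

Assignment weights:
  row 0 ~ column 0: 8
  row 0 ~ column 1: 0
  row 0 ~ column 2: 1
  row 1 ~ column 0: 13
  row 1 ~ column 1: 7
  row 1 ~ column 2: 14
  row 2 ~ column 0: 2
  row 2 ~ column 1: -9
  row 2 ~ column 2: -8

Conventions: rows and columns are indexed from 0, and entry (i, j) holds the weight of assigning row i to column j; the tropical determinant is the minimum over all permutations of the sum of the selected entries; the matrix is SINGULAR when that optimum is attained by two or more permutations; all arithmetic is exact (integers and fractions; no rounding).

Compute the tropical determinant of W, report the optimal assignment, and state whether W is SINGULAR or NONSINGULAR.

σ = (0, 1, 2): 8 + 7 + (-8) = 7
σ = (0, 2, 1): 8 + 14 + (-9) = 13
σ = (1, 0, 2): 0 + 13 + (-8) = 5
σ = (1, 2, 0): 0 + 14 + 2 = 16
σ = (2, 0, 1): 1 + 13 + (-9) = 5
σ = (2, 1, 0): 1 + 7 + 2 = 10
Optimal value attained by: σ = (1, 0, 2).
Answer: det⊕(W) = 5; verdict: SINGULAR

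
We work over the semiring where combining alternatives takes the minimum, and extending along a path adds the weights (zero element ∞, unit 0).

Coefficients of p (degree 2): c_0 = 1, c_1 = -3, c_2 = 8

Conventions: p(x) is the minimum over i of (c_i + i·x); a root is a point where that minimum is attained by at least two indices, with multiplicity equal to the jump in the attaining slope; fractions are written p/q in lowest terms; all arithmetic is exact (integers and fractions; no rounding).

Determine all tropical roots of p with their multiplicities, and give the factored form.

hull edge (i=0, c=1) to (i=1, c=-3): slope -4, span 1
hull edge (i=1, c=-3) to (i=2, c=8): slope 11, span 1
Factored form: p(x) = 8 ⊗ (x ⊕ (-11)) ⊗ (x ⊕ 4)
Answer: roots = -11 (mult 1), 4 (mult 1)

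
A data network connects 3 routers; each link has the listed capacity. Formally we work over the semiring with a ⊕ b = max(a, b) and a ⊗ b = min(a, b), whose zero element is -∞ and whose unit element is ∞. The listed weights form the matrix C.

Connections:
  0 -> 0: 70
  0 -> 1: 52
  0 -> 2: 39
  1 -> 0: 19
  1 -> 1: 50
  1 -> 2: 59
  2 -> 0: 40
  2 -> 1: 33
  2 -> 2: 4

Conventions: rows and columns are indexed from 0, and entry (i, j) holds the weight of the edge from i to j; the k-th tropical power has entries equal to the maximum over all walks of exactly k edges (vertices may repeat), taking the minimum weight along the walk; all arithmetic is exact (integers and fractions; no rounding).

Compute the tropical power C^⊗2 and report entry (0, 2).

C^⊗2:
  [70, 52, 52]
  [40, 50, 50]
  [40, 40, 39]
Key observation: the optimum is the walk 0->1->2, with weight 52 min 59 = 52.
Optimal value attained by: walk 0->1->2.
Answer: (C^⊗2)[0][2] = 52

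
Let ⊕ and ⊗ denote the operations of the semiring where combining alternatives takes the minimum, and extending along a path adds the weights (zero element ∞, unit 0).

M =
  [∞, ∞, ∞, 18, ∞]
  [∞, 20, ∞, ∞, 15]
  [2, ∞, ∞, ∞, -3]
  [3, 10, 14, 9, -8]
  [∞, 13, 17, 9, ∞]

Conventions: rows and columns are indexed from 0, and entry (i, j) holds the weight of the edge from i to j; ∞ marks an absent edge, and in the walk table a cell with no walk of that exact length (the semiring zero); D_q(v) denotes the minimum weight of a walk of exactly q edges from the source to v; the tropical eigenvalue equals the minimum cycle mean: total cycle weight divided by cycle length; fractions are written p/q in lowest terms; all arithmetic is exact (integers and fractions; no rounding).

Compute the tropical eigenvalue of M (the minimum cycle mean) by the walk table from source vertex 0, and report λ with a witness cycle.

q=0: [0, ∞, ∞, ∞, ∞]
q=1: [∞, ∞, ∞, 18, ∞]
q=2: [21, 28, 32, 27, 10]
q=3: [30, 23, 27, 19, 19]
q=4: [22, 29, 33, 28, 11]
q=5: [31, 24, 28, 20, 20]
Optimal cycle mean attained by: cycle 3->4->3, total (-8) + 9, length 2.
Answer: λ = 1/2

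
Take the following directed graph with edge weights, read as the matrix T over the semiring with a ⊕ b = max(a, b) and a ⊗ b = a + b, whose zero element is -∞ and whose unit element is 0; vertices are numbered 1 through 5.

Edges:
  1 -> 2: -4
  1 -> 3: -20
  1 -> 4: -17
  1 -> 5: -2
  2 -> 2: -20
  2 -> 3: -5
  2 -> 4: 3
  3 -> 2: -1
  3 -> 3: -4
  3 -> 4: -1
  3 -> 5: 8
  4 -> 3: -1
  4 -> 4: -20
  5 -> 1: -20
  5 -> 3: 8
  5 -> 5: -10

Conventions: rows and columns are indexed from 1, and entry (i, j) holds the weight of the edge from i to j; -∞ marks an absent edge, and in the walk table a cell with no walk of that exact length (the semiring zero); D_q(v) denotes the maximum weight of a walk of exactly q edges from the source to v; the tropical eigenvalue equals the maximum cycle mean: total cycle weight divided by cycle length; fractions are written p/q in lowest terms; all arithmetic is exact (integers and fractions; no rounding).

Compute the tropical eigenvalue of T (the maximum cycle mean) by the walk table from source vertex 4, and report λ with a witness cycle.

q=0: [-∞, -∞, -∞, 0, -∞]
q=1: [-∞, -∞, -1, -20, -∞]
q=2: [-∞, -2, -5, -2, 7]
q=3: [-13, -6, 15, 1, 3]
q=4: [-17, 14, 11, 14, 23]
q=5: [3, 10, 31, 17, 19]
Optimal cycle mean attained by: cycle 3->5->3, total 8 + 8, length 2.
Answer: λ = 8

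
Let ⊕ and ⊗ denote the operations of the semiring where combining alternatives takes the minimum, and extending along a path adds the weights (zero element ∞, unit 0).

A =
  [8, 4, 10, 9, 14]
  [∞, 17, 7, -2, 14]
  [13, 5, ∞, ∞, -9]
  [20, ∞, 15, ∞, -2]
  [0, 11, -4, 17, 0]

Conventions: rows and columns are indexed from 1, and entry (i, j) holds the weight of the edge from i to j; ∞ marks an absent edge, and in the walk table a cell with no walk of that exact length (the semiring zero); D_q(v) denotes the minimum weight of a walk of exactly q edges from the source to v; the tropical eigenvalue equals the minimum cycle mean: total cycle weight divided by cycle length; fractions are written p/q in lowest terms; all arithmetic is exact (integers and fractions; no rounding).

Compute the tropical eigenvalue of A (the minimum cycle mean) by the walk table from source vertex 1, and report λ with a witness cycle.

q=0: [0, ∞, ∞, ∞, ∞]
q=1: [8, 4, 10, 9, 14]
q=2: [14, 12, 10, 2, 1]
q=3: [1, 12, -3, 10, 0]
q=4: [0, 2, -4, 10, -12]
q=5: [-12, -1, -16, 0, -13]
Optimal cycle mean attained by: cycle 3->5->3, total (-9) + (-4), length 2.
Answer: λ = -13/2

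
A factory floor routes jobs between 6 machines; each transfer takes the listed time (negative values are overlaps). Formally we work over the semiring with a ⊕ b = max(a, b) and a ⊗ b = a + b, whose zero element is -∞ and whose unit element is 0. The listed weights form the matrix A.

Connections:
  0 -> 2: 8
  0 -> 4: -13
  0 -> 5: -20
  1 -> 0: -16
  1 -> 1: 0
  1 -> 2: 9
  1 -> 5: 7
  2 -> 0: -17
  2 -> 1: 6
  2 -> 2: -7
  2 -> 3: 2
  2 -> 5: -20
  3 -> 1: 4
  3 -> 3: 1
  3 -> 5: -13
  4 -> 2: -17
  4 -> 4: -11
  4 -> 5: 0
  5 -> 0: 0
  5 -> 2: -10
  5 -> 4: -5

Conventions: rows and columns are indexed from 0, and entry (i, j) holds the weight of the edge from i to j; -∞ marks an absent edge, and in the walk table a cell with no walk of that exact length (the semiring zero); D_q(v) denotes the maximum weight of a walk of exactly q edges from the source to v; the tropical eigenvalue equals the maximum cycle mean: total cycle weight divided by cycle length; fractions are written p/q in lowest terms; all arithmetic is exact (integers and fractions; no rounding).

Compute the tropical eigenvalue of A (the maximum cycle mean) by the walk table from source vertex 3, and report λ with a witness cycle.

q=0: [-∞, -∞, -∞, 0, -∞, -∞]
q=1: [-∞, 4, -∞, 1, -∞, -13]
q=2: [-12, 5, 13, 2, -18, 11]
q=3: [11, 19, 14, 15, 6, 12]
q=4: [12, 20, 28, 16, 7, 26]
q=5: [26, 34, 29, 30, 21, 27]
q=6: [27, 35, 43, 31, 22, 41]
Optimal cycle mean attained by: cycle 1->2->1, total 9 + 6, length 2.
Answer: λ = 15/2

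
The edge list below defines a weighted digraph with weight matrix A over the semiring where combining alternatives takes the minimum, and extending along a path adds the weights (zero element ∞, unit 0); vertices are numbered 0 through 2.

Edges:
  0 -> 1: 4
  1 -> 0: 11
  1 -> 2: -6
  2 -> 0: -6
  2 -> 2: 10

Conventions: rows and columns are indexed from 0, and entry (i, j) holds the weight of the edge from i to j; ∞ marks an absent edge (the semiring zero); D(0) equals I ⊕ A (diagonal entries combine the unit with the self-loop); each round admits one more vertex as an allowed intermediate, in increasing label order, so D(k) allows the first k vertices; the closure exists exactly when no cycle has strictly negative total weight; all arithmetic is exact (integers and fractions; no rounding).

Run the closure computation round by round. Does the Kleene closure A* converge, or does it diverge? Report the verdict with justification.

D(0):
  [0, 4, ∞]
  [11, 0, -6]
  [-6, ∞, 0]
D(1):
  [0, 4, ∞]
  [11, 0, -6]
  [-6, -2, 0]
Detection: at round 2, diagonal entry (2, 2) turns strictly negative.
Key observation: the cycle 2->0->1->2 has total weight (-6) + 4 + (-6), which is strictly negative.
Answer: DIVERGES — negative cycle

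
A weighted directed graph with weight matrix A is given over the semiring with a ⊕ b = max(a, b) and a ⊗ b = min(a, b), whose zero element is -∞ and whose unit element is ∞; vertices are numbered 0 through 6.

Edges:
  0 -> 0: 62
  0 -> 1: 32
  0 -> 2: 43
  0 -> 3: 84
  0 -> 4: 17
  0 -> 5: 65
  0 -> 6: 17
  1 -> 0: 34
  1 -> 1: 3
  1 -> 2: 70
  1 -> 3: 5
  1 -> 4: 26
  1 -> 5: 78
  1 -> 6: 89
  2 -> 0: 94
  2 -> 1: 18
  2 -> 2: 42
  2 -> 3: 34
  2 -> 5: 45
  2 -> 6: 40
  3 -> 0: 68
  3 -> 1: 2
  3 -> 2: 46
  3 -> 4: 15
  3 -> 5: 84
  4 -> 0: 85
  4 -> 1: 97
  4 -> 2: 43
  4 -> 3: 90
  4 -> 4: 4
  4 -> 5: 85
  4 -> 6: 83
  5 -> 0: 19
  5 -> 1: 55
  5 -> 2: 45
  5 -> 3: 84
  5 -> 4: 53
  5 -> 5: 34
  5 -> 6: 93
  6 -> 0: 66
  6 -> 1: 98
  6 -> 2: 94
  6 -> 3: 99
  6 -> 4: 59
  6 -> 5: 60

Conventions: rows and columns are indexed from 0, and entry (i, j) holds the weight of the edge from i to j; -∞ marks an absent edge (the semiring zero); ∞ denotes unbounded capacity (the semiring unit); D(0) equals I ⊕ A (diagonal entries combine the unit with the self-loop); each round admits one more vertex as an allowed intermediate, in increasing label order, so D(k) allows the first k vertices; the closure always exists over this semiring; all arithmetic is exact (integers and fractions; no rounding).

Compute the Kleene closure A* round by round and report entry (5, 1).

D(0):
  [∞, 32, 43, 84, 17, 65, 17]
  [34, ∞, 70, 5, 26, 78, 89]
  [94, 18, ∞, 34, -∞, 45, 40]
  [68, 2, 46, ∞, 15, 84, -∞]
  [85, 97, 43, 90, ∞, 85, 83]
  [19, 55, 45, 84, 53, ∞, 93]
  [66, 98, 94, 99, 59, 60, ∞]
D(1):
  [∞, 32, 43, 84, 17, 65, 17]
  [34, ∞, 70, 34, 26, 78, 89]
  [94, 32, ∞, 84, 17, 65, 40]
  [68, 32, 46, ∞, 17, 84, 17]
  [85, 97, 43, 90, ∞, 85, 83]
  [19, 55, 45, 84, 53, ∞, 93]
  [66, 98, 94, 99, 59, 65, ∞]
D(2):
  [∞, 32, 43, 84, 26, 65, 32]
  [34, ∞, 70, 34, 26, 78, 89]
  [94, 32, ∞, 84, 26, 65, 40]
  [68, 32, 46, ∞, 26, 84, 32]
  [85, 97, 70, 90, ∞, 85, 89]
  [34, 55, 55, 84, 53, ∞, 93]
  [66, 98, 94, 99, 59, 78, ∞]
D(3):
  [∞, 32, 43, 84, 26, 65, 40]
  [70, ∞, 70, 70, 26, 78, 89]
  [94, 32, ∞, 84, 26, 65, 40]
  [68, 32, 46, ∞, 26, 84, 40]
  [85, 97, 70, 90, ∞, 85, 89]
  [55, 55, 55, 84, 53, ∞, 93]
  [94, 98, 94, 99, 59, 78, ∞]
D(4):
  [∞, 32, 46, 84, 26, 84, 40]
  [70, ∞, 70, 70, 26, 78, 89]
  [94, 32, ∞, 84, 26, 84, 40]
  [68, 32, 46, ∞, 26, 84, 40]
  [85, 97, 70, 90, ∞, 85, 89]
  [68, 55, 55, 84, 53, ∞, 93]
  [94, 98, 94, 99, 59, 84, ∞]
D(5):
  [∞, 32, 46, 84, 26, 84, 40]
  [70, ∞, 70, 70, 26, 78, 89]
  [94, 32, ∞, 84, 26, 84, 40]
  [68, 32, 46, ∞, 26, 84, 40]
  [85, 97, 70, 90, ∞, 85, 89]
  [68, 55, 55, 84, 53, ∞, 93]
  [94, 98, 94, 99, 59, 84, ∞]
D(6):
  [∞, 55, 55, 84, 53, 84, 84]
  [70, ∞, 70, 78, 53, 78, 89]
  [94, 55, ∞, 84, 53, 84, 84]
  [68, 55, 55, ∞, 53, 84, 84]
  [85, 97, 70, 90, ∞, 85, 89]
  [68, 55, 55, 84, 53, ∞, 93]
  [94, 98, 94, 99, 59, 84, ∞]
D(7):
  [∞, 84, 84, 84, 59, 84, 84]
  [89, ∞, 89, 89, 59, 84, 89]
  [94, 84, ∞, 84, 59, 84, 84]
  [84, 84, 84, ∞, 59, 84, 84]
  [89, 97, 89, 90, ∞, 85, 89]
  [93, 93, 93, 93, 59, ∞, 93]
  [94, 98, 94, 99, 59, 84, ∞]
Answer: A*[5][1] = 93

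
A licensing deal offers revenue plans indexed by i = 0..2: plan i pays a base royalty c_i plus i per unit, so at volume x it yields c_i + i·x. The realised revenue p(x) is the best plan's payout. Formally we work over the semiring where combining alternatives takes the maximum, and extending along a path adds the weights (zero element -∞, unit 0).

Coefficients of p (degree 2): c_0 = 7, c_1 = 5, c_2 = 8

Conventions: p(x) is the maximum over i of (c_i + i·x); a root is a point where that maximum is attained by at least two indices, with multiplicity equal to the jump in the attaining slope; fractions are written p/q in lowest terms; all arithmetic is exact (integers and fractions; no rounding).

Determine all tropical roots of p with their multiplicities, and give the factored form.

hull edge (i=0, c=7) to (i=2, c=8): slope 1/2, span 2
Factored form: p(x) = 8 ⊗ (x ⊕ (-1/2)) ⊗ (x ⊕ (-1/2))
Answer: roots = -1/2 (mult 2)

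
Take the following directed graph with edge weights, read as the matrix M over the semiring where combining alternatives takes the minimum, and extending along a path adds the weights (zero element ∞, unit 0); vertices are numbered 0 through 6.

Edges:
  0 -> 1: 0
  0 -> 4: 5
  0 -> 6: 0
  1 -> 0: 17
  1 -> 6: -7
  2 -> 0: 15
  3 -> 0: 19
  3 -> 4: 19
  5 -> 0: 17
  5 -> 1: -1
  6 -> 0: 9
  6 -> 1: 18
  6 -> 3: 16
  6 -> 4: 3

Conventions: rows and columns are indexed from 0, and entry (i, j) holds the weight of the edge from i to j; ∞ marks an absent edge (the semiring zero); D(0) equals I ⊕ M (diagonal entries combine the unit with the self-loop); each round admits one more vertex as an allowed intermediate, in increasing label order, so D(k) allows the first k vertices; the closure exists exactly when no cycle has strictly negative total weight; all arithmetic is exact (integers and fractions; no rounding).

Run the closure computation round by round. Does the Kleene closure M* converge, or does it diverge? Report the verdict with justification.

D(0):
  [0, 0, ∞, ∞, 5, ∞, 0]
  [17, 0, ∞, ∞, ∞, ∞, -7]
  [15, ∞, 0, ∞, ∞, ∞, ∞]
  [19, ∞, ∞, 0, 19, ∞, ∞]
  [∞, ∞, ∞, ∞, 0, ∞, ∞]
  [17, -1, ∞, ∞, ∞, 0, ∞]
  [9, 18, ∞, 16, 3, ∞, 0]
D(1):
  [0, 0, ∞, ∞, 5, ∞, 0]
  [17, 0, ∞, ∞, 22, ∞, -7]
  [15, 15, 0, ∞, 20, ∞, 15]
  [19, 19, ∞, 0, 19, ∞, 19]
  [∞, ∞, ∞, ∞, 0, ∞, ∞]
  [17, -1, ∞, ∞, 22, 0, 17]
  [9, 9, ∞, 16, 3, ∞, 0]
D(2):
  [0, 0, ∞, ∞, 5, ∞, -7]
  [17, 0, ∞, ∞, 22, ∞, -7]
  [15, 15, 0, ∞, 20, ∞, 8]
  [19, 19, ∞, 0, 19, ∞, 12]
  [∞, ∞, ∞, ∞, 0, ∞, ∞]
  [16, -1, ∞, ∞, 21, 0, -8]
  [9, 9, ∞, 16, 3, ∞, 0]
D(3):
  [0, 0, ∞, ∞, 5, ∞, -7]
  [17, 0, ∞, ∞, 22, ∞, -7]
  [15, 15, 0, ∞, 20, ∞, 8]
  [19, 19, ∞, 0, 19, ∞, 12]
  [∞, ∞, ∞, ∞, 0, ∞, ∞]
  [16, -1, ∞, ∞, 21, 0, -8]
  [9, 9, ∞, 16, 3, ∞, 0]
D(4):
  [0, 0, ∞, ∞, 5, ∞, -7]
  [17, 0, ∞, ∞, 22, ∞, -7]
  [15, 15, 0, ∞, 20, ∞, 8]
  [19, 19, ∞, 0, 19, ∞, 12]
  [∞, ∞, ∞, ∞, 0, ∞, ∞]
  [16, -1, ∞, ∞, 21, 0, -8]
  [9, 9, ∞, 16, 3, ∞, 0]
D(5):
  [0, 0, ∞, ∞, 5, ∞, -7]
  [17, 0, ∞, ∞, 22, ∞, -7]
  [15, 15, 0, ∞, 20, ∞, 8]
  [19, 19, ∞, 0, 19, ∞, 12]
  [∞, ∞, ∞, ∞, 0, ∞, ∞]
  [16, -1, ∞, ∞, 21, 0, -8]
  [9, 9, ∞, 16, 3, ∞, 0]
D(6):
  [0, 0, ∞, ∞, 5, ∞, -7]
  [17, 0, ∞, ∞, 22, ∞, -7]
  [15, 15, 0, ∞, 20, ∞, 8]
  [19, 19, ∞, 0, 19, ∞, 12]
  [∞, ∞, ∞, ∞, 0, ∞, ∞]
  [16, -1, ∞, ∞, 21, 0, -8]
  [9, 9, ∞, 16, 3, ∞, 0]
D(7):
  [0, 0, ∞, 9, -4, ∞, -7]
  [2, 0, ∞, 9, -4, ∞, -7]
  [15, 15, 0, 24, 11, ∞, 8]
  [19, 19, ∞, 0, 15, ∞, 12]
  [∞, ∞, ∞, ∞, 0, ∞, ∞]
  [1, -1, ∞, 8, -5, 0, -8]
  [9, 9, ∞, 16, 3, ∞, 0]
Key observation: every diagonal entry stays at the unit through all rounds, so no improving cycle exists.
Answer: CONVERGES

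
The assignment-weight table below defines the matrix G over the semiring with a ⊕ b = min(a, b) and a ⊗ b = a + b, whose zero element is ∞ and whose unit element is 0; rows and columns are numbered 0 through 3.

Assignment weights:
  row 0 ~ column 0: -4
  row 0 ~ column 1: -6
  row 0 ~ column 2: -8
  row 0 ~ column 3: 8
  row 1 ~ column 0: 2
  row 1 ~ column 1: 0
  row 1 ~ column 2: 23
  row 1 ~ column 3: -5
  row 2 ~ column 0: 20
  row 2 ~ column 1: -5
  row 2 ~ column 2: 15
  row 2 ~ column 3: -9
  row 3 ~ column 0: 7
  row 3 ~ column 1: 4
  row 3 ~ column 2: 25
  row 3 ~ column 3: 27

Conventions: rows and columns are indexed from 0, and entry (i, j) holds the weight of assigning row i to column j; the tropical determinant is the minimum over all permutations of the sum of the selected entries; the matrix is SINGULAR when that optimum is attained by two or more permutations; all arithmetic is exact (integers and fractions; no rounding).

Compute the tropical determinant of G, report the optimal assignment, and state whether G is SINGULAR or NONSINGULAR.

σ = (0, 1, 2, 3): (-4) + 0 + 15 + 27 = 38
σ = (0, 1, 3, 2): (-4) + 0 + (-9) + 25 = 12
σ = (0, 2, 1, 3): (-4) + 23 + (-5) + 27 = 41
σ = (0, 2, 3, 1): (-4) + 23 + (-9) + 4 = 14
σ = (0, 3, 1, 2): (-4) + (-5) + (-5) + 25 = 11
σ = (0, 3, 2, 1): (-4) + (-5) + 15 + 4 = 10
σ = (1, 0, 2, 3): (-6) + 2 + 15 + 27 = 38
σ = (1, 0, 3, 2): (-6) + 2 + (-9) + 25 = 12
σ = (1, 2, 0, 3): (-6) + 23 + 20 + 27 = 64
σ = (1, 2, 3, 0): (-6) + 23 + (-9) + 7 = 15
σ = (1, 3, 0, 2): (-6) + (-5) + 20 + 25 = 34
σ = (1, 3, 2, 0): (-6) + (-5) + 15 + 7 = 11
σ = (2, 0, 1, 3): (-8) + 2 + (-5) + 27 = 16
σ = (2, 0, 3, 1): (-8) + 2 + (-9) + 4 = -11
σ = (2, 1, 0, 3): (-8) + 0 + 20 + 27 = 39
σ = (2, 1, 3, 0): (-8) + 0 + (-9) + 7 = -10
σ = (2, 3, 0, 1): (-8) + (-5) + 20 + 4 = 11
σ = (2, 3, 1, 0): (-8) + (-5) + (-5) + 7 = -11
σ = (3, 0, 1, 2): 8 + 2 + (-5) + 25 = 30
σ = (3, 0, 2, 1): 8 + 2 + 15 + 4 = 29
σ = (3, 1, 0, 2): 8 + 0 + 20 + 25 = 53
σ = (3, 1, 2, 0): 8 + 0 + 15 + 7 = 30
σ = (3, 2, 0, 1): 8 + 23 + 20 + 4 = 55
σ = (3, 2, 1, 0): 8 + 23 + (-5) + 7 = 33
Optimal value attained by: σ = (2, 0, 3, 1).
Answer: det⊕(G) = -11; verdict: SINGULAR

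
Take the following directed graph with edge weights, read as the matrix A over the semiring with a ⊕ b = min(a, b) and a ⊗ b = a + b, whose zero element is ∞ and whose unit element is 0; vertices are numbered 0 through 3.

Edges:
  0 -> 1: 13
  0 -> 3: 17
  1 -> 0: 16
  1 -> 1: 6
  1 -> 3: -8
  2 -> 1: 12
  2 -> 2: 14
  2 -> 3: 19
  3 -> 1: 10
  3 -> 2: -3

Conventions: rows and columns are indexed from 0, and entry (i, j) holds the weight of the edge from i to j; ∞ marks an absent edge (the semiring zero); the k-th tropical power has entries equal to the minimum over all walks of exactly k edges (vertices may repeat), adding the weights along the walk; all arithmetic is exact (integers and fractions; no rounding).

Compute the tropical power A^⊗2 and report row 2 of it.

A^⊗2:
  [29, 19, 14, 5]
  [22, 2, -11, -2]
  [28, 18, 16, 4]
  [26, 9, 11, 2]
Answer: row 2 of A^⊗2 = [28, 18, 16, 4]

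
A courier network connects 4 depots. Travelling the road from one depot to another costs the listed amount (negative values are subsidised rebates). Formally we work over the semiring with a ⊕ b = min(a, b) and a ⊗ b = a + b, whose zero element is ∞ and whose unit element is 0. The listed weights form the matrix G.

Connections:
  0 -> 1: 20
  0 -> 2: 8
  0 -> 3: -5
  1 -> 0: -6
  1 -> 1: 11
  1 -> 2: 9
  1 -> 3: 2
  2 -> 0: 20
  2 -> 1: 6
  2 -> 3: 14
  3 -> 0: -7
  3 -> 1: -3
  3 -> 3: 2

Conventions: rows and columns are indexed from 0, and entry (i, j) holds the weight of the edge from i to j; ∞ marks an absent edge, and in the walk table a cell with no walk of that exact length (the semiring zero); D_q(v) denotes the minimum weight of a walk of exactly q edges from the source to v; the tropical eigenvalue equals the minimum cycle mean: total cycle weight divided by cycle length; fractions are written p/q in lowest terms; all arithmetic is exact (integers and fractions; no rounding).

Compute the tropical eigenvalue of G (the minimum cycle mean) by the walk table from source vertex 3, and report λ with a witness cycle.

q=0: [∞, ∞, ∞, 0]
q=1: [-7, -3, ∞, 2]
q=2: [-9, -1, 1, -12]
q=3: [-19, -15, -1, -14]
q=4: [-21, -17, -11, -24]
Optimal cycle mean attained by: cycle 0->3->0, total (-5) + (-7), length 2.
Answer: λ = -6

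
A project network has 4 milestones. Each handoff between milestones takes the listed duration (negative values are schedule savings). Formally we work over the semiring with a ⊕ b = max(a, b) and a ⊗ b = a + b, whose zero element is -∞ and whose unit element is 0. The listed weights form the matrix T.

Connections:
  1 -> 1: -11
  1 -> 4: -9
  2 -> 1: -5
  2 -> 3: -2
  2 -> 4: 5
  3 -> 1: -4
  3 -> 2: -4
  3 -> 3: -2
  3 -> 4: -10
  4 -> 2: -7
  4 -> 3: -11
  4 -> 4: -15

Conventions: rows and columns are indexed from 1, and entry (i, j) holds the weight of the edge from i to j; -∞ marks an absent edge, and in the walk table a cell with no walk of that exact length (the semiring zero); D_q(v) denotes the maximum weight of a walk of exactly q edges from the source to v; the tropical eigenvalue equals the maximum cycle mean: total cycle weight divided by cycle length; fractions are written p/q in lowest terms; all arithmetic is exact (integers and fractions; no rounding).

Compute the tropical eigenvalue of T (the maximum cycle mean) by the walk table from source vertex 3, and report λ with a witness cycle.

q=0: [-∞, -∞, 0, -∞]
q=1: [-4, -4, -2, -10]
q=2: [-6, -6, -4, 1]
q=3: [-8, -6, -6, -1]
q=4: [-10, -8, -8, -1]
Optimal cycle mean attained by: cycle 2->4->2, total 5 + (-7), length 2.
Answer: λ = -1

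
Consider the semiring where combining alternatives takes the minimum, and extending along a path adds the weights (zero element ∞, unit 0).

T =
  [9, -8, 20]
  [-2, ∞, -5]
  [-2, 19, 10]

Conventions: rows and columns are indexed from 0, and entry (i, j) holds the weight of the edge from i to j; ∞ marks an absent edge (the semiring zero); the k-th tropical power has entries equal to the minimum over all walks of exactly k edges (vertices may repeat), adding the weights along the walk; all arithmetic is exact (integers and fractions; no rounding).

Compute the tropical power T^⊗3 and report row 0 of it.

T^⊗2:
  [-10, 1, -13]
  [-7, -10, 5]
  [7, -10, 14]
T^⊗3:
  [-15, -18, -4]
  [-12, -15, -15]
  [-12, -1, -15]
Answer: row 0 of T^⊗3 = [-15, -18, -4]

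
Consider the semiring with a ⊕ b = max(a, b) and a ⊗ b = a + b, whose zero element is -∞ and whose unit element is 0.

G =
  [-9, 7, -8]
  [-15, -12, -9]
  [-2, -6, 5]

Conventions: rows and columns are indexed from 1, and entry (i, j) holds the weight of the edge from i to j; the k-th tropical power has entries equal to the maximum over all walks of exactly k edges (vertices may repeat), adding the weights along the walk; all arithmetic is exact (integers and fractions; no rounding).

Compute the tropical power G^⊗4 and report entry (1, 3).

G^⊗2:
  [-8, -2, -2]
  [-11, -8, -4]
  [3, 5, 10]
G^⊗3:
  [-4, -1, 3]
  [-6, -4, 1]
  [8, 10, 15]
G^⊗4:
  [1, 3, 8]
  [-1, 1, 6]
  [13, 15, 20]
Key observation: the optimum is the walk 1->2->3->3->3, with weight 7 + (-9) + 5 + 5 = 8.
Optimal value attained by: walk 1->2->3->3->3.
Answer: (G^⊗4)[1][3] = 8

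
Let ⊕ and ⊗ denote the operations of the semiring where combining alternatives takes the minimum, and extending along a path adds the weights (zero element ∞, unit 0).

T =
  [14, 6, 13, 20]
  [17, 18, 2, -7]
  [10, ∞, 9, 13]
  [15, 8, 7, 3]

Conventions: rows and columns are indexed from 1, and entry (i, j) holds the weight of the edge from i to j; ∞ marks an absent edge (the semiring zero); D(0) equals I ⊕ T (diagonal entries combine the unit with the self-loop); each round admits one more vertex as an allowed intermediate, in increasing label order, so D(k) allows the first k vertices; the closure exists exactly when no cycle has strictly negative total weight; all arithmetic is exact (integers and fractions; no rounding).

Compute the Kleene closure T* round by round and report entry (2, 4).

D(0):
  [0, 6, 13, 20]
  [17, 0, 2, -7]
  [10, ∞, 0, 13]
  [15, 8, 7, 0]
D(1):
  [0, 6, 13, 20]
  [17, 0, 2, -7]
  [10, 16, 0, 13]
  [15, 8, 7, 0]
D(2):
  [0, 6, 8, -1]
  [17, 0, 2, -7]
  [10, 16, 0, 9]
  [15, 8, 7, 0]
D(3):
  [0, 6, 8, -1]
  [12, 0, 2, -7]
  [10, 16, 0, 9]
  [15, 8, 7, 0]
D(4):
  [0, 6, 6, -1]
  [8, 0, 0, -7]
  [10, 16, 0, 9]
  [15, 8, 7, 0]
Answer: T*[2][4] = -7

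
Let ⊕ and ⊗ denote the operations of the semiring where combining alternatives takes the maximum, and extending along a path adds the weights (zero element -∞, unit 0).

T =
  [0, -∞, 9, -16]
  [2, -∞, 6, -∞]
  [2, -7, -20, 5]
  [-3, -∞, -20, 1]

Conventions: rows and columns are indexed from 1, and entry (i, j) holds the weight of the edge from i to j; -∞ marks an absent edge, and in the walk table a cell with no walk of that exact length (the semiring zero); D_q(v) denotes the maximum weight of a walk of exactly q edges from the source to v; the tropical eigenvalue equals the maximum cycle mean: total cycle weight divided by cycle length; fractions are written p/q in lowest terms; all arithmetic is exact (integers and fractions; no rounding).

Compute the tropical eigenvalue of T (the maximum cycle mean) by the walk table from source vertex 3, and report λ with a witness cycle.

q=0: [-∞, -∞, 0, -∞]
q=1: [2, -7, -20, 5]
q=2: [2, -27, 11, 6]
q=3: [13, 4, 11, 16]
q=4: [13, 4, 22, 17]
Optimal cycle mean attained by: cycle 1->3->1, total 9 + 2, length 2.
Answer: λ = 11/2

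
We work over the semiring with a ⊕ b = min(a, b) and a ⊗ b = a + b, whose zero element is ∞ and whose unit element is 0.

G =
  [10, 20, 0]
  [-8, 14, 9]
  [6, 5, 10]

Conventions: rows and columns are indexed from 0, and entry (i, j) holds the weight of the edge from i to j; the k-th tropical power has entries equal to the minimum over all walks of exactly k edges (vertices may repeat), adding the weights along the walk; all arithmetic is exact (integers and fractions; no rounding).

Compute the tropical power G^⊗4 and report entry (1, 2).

G^⊗2:
  [6, 5, 10]
  [2, 12, -8]
  [-3, 15, 6]
G^⊗3:
  [-3, 15, 6]
  [-2, -3, 2]
  [7, 11, -3]
G^⊗4:
  [7, 11, -3]
  [-11, 7, -2]
  [3, 2, 7]
Key observation: the optimum is the walk 1->0->2->0->2, with weight (-8) + 0 + 6 + 0 = -2.
Optimal value attained by: walk 1->0->2->0->2.
Answer: (G^⊗4)[1][2] = -2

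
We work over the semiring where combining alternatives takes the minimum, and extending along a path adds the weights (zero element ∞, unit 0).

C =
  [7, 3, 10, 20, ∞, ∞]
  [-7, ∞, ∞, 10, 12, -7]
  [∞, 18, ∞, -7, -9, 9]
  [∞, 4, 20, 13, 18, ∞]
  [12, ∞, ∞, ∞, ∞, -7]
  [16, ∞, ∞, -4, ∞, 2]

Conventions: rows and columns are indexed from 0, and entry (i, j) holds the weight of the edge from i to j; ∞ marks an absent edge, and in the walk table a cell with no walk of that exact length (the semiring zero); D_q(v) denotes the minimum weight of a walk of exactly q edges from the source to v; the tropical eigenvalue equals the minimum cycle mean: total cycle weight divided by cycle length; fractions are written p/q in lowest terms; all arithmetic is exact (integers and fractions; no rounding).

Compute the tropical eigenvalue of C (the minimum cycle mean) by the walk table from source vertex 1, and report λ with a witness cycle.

q=0: [∞, 0, ∞, ∞, ∞, ∞]
q=1: [-7, ∞, ∞, 10, 12, -7]
q=2: [0, -4, 3, -11, 28, -5]
q=3: [-11, -7, 9, -9, -6, -11]
q=4: [-14, -8, -1, -15, 0, -14]
q=5: [-15, -11, -4, -18, -10, -15]
q=6: [-18, -14, -5, -19, -13, -18]
Optimal cycle mean attained by: cycle 1->5->3->1, total (-7) + (-4) + 4, length 3.
Answer: λ = -7/3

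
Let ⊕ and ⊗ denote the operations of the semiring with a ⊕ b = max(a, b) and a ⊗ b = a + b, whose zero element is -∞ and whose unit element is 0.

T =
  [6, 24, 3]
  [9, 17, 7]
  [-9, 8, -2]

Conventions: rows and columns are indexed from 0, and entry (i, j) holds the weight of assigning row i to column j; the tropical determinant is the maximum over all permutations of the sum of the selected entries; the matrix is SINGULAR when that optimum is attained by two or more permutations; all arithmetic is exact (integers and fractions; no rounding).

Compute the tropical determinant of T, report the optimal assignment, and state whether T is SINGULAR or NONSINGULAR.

σ = (0, 1, 2): 6 + 17 + (-2) = 21
σ = (0, 2, 1): 6 + 7 + 8 = 21
σ = (1, 0, 2): 24 + 9 + (-2) = 31
σ = (1, 2, 0): 24 + 7 + (-9) = 22
σ = (2, 0, 1): 3 + 9 + 8 = 20
σ = (2, 1, 0): 3 + 17 + (-9) = 11
Optimal value attained by: σ = (1, 0, 2).
Answer: det⊕(T) = 31; verdict: NONSINGULAR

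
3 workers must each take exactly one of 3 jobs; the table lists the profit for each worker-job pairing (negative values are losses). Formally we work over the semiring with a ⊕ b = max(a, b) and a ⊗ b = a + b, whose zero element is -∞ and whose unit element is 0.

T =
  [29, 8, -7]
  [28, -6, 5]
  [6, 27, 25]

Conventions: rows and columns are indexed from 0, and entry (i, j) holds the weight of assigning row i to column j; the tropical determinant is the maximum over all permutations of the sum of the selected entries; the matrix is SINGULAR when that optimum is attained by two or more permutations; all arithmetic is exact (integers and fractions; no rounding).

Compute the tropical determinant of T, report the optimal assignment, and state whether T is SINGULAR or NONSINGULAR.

σ = (0, 1, 2): 29 + (-6) + 25 = 48
σ = (0, 2, 1): 29 + 5 + 27 = 61
σ = (1, 0, 2): 8 + 28 + 25 = 61
σ = (1, 2, 0): 8 + 5 + 6 = 19
σ = (2, 0, 1): (-7) + 28 + 27 = 48
σ = (2, 1, 0): (-7) + (-6) + 6 = -7
Optimal value attained by: σ = (0, 2, 1).
Answer: det⊕(T) = 61; verdict: SINGULAR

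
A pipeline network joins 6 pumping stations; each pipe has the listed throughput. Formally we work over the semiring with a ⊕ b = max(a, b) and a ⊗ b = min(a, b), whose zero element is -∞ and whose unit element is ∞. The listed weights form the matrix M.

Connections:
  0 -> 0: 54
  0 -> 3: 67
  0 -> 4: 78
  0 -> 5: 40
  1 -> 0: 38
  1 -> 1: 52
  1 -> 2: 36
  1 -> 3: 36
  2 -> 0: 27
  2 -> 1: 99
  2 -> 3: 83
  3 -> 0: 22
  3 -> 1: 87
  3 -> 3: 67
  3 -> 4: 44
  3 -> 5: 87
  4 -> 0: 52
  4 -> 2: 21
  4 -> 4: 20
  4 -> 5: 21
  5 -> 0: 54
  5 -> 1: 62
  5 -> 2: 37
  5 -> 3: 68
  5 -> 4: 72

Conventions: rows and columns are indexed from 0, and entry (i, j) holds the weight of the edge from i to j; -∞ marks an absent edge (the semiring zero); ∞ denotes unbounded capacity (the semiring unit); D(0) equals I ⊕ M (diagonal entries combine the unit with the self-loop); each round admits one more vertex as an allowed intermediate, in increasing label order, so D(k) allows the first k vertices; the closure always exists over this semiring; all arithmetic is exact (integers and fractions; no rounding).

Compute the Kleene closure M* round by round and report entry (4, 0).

D(0):
  [∞, -∞, -∞, 67, 78, 40]
  [38, ∞, 36, 36, -∞, -∞]
  [27, 99, ∞, 83, -∞, -∞]
  [22, 87, -∞, ∞, 44, 87]
  [52, -∞, 21, -∞, ∞, 21]
  [54, 62, 37, 68, 72, ∞]
D(1):
  [∞, -∞, -∞, 67, 78, 40]
  [38, ∞, 36, 38, 38, 38]
  [27, 99, ∞, 83, 27, 27]
  [22, 87, -∞, ∞, 44, 87]
  [52, -∞, 21, 52, ∞, 40]
  [54, 62, 37, 68, 72, ∞]
D(2):
  [∞, -∞, -∞, 67, 78, 40]
  [38, ∞, 36, 38, 38, 38]
  [38, 99, ∞, 83, 38, 38]
  [38, 87, 36, ∞, 44, 87]
  [52, -∞, 21, 52, ∞, 40]
  [54, 62, 37, 68, 72, ∞]
D(3):
  [∞, -∞, -∞, 67, 78, 40]
  [38, ∞, 36, 38, 38, 38]
  [38, 99, ∞, 83, 38, 38]
  [38, 87, 36, ∞, 44, 87]
  [52, 21, 21, 52, ∞, 40]
  [54, 62, 37, 68, 72, ∞]
D(4):
  [∞, 67, 36, 67, 78, 67]
  [38, ∞, 36, 38, 38, 38]
  [38, 99, ∞, 83, 44, 83]
  [38, 87, 36, ∞, 44, 87]
  [52, 52, 36, 52, ∞, 52]
  [54, 68, 37, 68, 72, ∞]
D(5):
  [∞, 67, 36, 67, 78, 67]
  [38, ∞, 36, 38, 38, 38]
  [44, 99, ∞, 83, 44, 83]
  [44, 87, 36, ∞, 44, 87]
  [52, 52, 36, 52, ∞, 52]
  [54, 68, 37, 68, 72, ∞]
D(6):
  [∞, 67, 37, 67, 78, 67]
  [38, ∞, 37, 38, 38, 38]
  [54, 99, ∞, 83, 72, 83]
  [54, 87, 37, ∞, 72, 87]
  [52, 52, 37, 52, ∞, 52]
  [54, 68, 37, 68, 72, ∞]
Answer: M*[4][0] = 52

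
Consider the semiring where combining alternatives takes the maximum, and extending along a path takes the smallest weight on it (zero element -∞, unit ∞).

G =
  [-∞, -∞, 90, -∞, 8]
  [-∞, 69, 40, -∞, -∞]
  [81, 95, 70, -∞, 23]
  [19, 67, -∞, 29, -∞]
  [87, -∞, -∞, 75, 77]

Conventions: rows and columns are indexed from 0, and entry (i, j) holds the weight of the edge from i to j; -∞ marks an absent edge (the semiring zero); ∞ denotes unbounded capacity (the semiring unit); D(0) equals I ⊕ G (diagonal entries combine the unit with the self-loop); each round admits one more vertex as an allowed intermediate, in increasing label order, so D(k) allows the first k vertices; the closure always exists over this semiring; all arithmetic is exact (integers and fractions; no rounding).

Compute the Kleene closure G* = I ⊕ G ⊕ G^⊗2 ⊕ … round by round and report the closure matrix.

D(0):
  [∞, -∞, 90, -∞, 8]
  [-∞, ∞, 40, -∞, -∞]
  [81, 95, ∞, -∞, 23]
  [19, 67, -∞, ∞, -∞]
  [87, -∞, -∞, 75, ∞]
D(1):
  [∞, -∞, 90, -∞, 8]
  [-∞, ∞, 40, -∞, -∞]
  [81, 95, ∞, -∞, 23]
  [19, 67, 19, ∞, 8]
  [87, -∞, 87, 75, ∞]
D(2):
  [∞, -∞, 90, -∞, 8]
  [-∞, ∞, 40, -∞, -∞]
  [81, 95, ∞, -∞, 23]
  [19, 67, 40, ∞, 8]
  [87, -∞, 87, 75, ∞]
D(3):
  [∞, 90, 90, -∞, 23]
  [40, ∞, 40, -∞, 23]
  [81, 95, ∞, -∞, 23]
  [40, 67, 40, ∞, 23]
  [87, 87, 87, 75, ∞]
D(4):
  [∞, 90, 90, -∞, 23]
  [40, ∞, 40, -∞, 23]
  [81, 95, ∞, -∞, 23]
  [40, 67, 40, ∞, 23]
  [87, 87, 87, 75, ∞]
D(5):
  [∞, 90, 90, 23, 23]
  [40, ∞, 40, 23, 23]
  [81, 95, ∞, 23, 23]
  [40, 67, 40, ∞, 23]
  [87, 87, 87, 75, ∞]
Answer: G* = [[∞, 90, 90, 23, 23], [40, ∞, 40, 23, 23], [81, 95, ∞, 23, 23], [40, 67, 40, ∞, 23], [87, 87, 87, 75, ∞]]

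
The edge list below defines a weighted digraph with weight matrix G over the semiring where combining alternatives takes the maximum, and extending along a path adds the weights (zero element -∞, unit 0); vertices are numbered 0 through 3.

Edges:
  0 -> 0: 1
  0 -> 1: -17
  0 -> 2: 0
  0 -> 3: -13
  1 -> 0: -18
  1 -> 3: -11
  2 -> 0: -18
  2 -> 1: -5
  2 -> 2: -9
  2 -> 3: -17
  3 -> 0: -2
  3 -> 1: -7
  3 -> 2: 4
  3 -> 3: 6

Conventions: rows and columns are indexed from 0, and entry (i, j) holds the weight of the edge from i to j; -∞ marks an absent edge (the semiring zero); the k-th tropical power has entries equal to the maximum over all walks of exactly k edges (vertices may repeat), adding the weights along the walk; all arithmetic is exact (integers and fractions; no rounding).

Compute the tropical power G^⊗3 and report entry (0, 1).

G^⊗2:
  [2, -5, 1, -7]
  [-13, -18, -7, -5]
  [-17, -14, -13, -11]
  [4, -1, 10, 12]
G^⊗3:
  [3, -4, 2, -1]
  [-7, -12, -1, 1]
  [-13, -18, -7, -5]
  [10, 5, 16, 18]
Key observation: the optimum is the walk 0->0->2->1, with weight 1 + 0 + (-5) = -4.
Optimal value attained by: walk 0->0->2->1.
Answer: (G^⊗3)[0][1] = -4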